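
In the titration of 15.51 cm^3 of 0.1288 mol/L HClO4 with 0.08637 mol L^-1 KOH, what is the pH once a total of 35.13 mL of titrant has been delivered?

12.31

n(acid) = 0.1288 x 0.01551 = 0.001998 mol; n(KOH) added = 0.08637 x 0.03513 = 0.003034 mol.
Base is in excess by 0.003034 - 0.001998 = 0.001036 mol in a total volume of 0.05064 L.
[OH^-] = 0.001036/0.05064 = 0.02047 M, so pOH = 1.69 and pH = 14.00 - 1.69 = 12.31.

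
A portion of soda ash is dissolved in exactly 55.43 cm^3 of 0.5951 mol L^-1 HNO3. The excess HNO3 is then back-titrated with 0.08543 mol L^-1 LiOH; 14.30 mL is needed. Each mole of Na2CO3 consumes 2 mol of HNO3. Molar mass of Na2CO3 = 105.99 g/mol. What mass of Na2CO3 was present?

Total n(HNO3) added = 0.5951 x 0.05543 = 0.03299 mol.
n(LiOH) used = 0.08543 x 0.01430 = 0.001222 mol, which equals the excess n(HNO3).
So n(HNO3) consumed by the sample = 0.03299 - 0.001222 = 0.03176 mol.
n(Na2CO3) = 0.03176 / 2 = 0.01588 mol.
mass = 0.01588 mol x 105.99 g/mol = 1.68 g.

1.68 g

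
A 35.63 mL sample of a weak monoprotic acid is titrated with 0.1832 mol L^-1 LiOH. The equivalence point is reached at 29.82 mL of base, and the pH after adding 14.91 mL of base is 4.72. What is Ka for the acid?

1.9 x 10^-5

14.91 mL is half of the equivalence volume, so this is the half-equivalence point where [HA] = [A^-].
At half-equivalence pH = pKa, so pKa = 4.72.
Ka = 10^(-4.72) = 1.9 x 10^-5.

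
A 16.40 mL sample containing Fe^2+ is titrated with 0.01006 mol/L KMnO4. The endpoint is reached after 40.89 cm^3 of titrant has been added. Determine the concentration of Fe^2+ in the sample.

n(KMnO4) = 0.01006 x 0.04089 = 0.0004114 mol.
From the balanced equation, 1 mol KMnO4 reacts with 5 mol Fe^2+, so n(Fe^2+) = 0.0004114 x 5/1 = 0.002057 mol.
[Fe^2+] = 0.002057 / 0.01640 L = 0.125 M.

0.125 M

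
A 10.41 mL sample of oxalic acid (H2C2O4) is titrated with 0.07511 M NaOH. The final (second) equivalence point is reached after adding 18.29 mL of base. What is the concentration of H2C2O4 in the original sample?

0.0660 M

n(NaOH) = 0.07511 x 0.01829 = 0.001374 mol.
At the final (second) equivalence point, 2 mol OH^- react per mol H2C2O4, so n(H2C2O4) = 0.001374 / 2 = 0.0006869 mol.
[H2C2O4] = 0.0006869 / 0.01041 L = 0.0660 M.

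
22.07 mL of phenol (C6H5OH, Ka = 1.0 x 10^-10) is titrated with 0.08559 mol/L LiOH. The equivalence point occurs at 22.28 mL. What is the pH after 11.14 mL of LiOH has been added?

11.14 mL is exactly half the equivalence volume (22.28/2), i.e. the half-equivalence point.
There, n(HA) = n(A^-), so pH = pKa = -log(1.0 x 10^-10) = 10.00.

10.00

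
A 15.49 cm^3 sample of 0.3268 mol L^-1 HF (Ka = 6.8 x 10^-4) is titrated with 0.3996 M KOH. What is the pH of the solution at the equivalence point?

n(HF) = 0.3268 x 0.01549 = 0.005062 mol; V(KOH) at equivalence = 0.005062/0.3996 = 0.01267 L.
At equivalence all the acid is converted to F-; total volume = 0.01549 + 0.01267 = 0.02816 L, so [F-] = 0.005062/0.02816 = 0.1798 M.
Kb = Kw/Ka = 1.0e-14 / 6.8 x 10^-4 = 1.47e-11.
[OH^-] = sqrt(Kb x [F-]) = sqrt(1.47e-11 x 0.1798) = 1.63e-6 M.
pOH = 5.79, so pH = 14.00 - 5.79 = 8.21.

8.21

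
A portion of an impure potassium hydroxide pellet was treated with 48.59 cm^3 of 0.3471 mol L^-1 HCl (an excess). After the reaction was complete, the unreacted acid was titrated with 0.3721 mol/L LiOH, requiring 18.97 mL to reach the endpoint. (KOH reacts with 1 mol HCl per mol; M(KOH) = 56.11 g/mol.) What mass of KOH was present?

Total n(HCl) added = 0.3471 x 0.04859 = 0.01687 mol.
n(LiOH) used = 0.3721 x 0.01897 = 0.007059 mol, which equals the excess n(HCl).
So n(HCl) consumed by the sample = 0.01687 - 0.007059 = 0.009807 mol.
n(KOH) = 0.009807 / 1 = 0.009807 mol.
mass = 0.009807 mol x 56.11 g/mol = 0.550 g.

0.550 g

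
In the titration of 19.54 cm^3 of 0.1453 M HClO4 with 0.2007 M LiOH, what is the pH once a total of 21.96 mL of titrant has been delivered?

n(acid) = 0.1453 x 0.01954 = 0.002839 mol; n(LiOH) added = 0.2007 x 0.02196 = 0.004407 mol.
Base is in excess by 0.004407 - 0.002839 = 0.001568 mol in a total volume of 0.04150 L.
[OH^-] = 0.001568/0.04150 = 0.03779 M, so pOH = 1.42 and pH = 14.00 - 1.42 = 12.58.

12.58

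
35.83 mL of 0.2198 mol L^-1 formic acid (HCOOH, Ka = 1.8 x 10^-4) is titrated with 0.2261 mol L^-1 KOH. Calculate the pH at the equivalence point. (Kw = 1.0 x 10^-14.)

8.40

n(HCOOH) = 0.2198 x 0.03583 = 0.007875 mol; V(KOH) at equivalence = 0.007875/0.2261 = 0.03483 L.
At equivalence all the acid is converted to HCOO-; total volume = 0.03583 + 0.03483 = 0.07066 L, so [HCOO-] = 0.007875/0.07066 = 0.1115 M.
Kb = Kw/Ka = 1.0e-14 / 1.8 x 10^-4 = 5.56e-11.
[OH^-] = sqrt(Kb x [HCOO-]) = sqrt(5.56e-11 x 0.1115) = 2.49e-6 M.
pOH = 5.60, so pH = 14.00 - 5.60 = 8.40.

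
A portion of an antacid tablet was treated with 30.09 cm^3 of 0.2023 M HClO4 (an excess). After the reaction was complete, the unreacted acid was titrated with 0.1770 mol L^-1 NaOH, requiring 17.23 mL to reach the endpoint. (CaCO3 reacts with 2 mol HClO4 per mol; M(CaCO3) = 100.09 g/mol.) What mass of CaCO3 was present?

Total n(HClO4) added = 0.2023 x 0.03009 = 0.006087 mol.
n(NaOH) used = 0.1770 x 0.01723 = 0.003050 mol, which equals the excess n(HClO4).
So n(HClO4) consumed by the sample = 0.006087 - 0.003050 = 0.003037 mol.
n(CaCO3) = 0.003037 / 2 = 0.001519 mol.
mass = 0.001519 mol x 100.09 g/mol = 0.152 g.

0.152 g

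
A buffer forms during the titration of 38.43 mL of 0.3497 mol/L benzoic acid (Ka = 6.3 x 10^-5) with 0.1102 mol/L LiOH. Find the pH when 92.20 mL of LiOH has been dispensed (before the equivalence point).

Initial n(C6H5COOH) = 0.3497 x 0.03843 = 0.01344 mol.
n(LiOH) added = 0.1102 x 0.09220 = 0.01016 mol, converting that many moles of C6H5COOH to C6H5COO-.
Remaining n(C6H5COOH) = 0.003279 mol; n(C6H5COO-) = 0.01016 mol.
By Henderson-Hasselbalch, pH = pKa + log([A^-]/[HA]) = 4.20 + log(0.01016/0.003279) = 4.20 + (+0.49) = 4.69.

4.69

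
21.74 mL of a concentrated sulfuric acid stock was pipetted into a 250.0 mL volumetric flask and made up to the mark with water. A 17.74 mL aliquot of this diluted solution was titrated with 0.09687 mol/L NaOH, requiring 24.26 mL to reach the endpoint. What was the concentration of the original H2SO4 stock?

0.762 M

n(NaOH) = 0.09687 x 0.02426 = 0.002350 mol.
n(H2SO4) in the aliquot = 0.002350 x 1/2 = 0.001175 mol.
[diluted H2SO4] = 0.001175 / 0.01774 = 0.06624 M.
Dilution factor = 250.0/21.74 = 11.50, so [stock] = 0.06624 x 11.50 = 0.762 M.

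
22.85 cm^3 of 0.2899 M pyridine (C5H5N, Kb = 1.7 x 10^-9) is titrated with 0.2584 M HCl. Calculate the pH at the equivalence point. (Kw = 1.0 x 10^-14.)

3.05

n(C5H5N) = 0.2899 x 0.02285 = 0.006624 mol; V(HCl) at equivalence = 0.006624/0.2584 = 0.02564 L.
At equivalence the base is fully converted to C5H5NH+; total volume = 0.04849 L, so [C5H5NH+] = 0.006624/0.04849 = 0.1366 M.
Ka(C5H5NH+) = Kw/Kb = 1.0e-14 / 1.7 x 10^-9 = 5.88e-6.
[H^+] = sqrt(Ka x [C5H5NH+]) = sqrt(5.88e-6 x 0.1366) = 0.000896 M.
pH = -log(0.000896) = 3.05.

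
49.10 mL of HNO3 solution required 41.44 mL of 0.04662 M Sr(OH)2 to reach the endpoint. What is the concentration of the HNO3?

n(Sr(OH)2) delivered = 0.04662 x 0.04144 = 0.001932 mol.
The reaction is 2 HNO3 + 1 Sr(OH)2, so n(HNO3) = 0.001932 x 2/1 = 0.003864 mol.
[HNO3] = 0.003864 mol / 0.04910 L = 0.0787 M.

0.0787 M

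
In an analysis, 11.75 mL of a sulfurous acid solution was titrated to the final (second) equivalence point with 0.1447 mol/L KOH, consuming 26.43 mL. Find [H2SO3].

0.163 M

n(KOH) = 0.1447 x 0.02643 = 0.003824 mol.
At the final (second) equivalence point, 2 mol OH^- react per mol H2SO3, so n(H2SO3) = 0.003824 / 2 = 0.001912 mol.
[H2SO3] = 0.001912 / 0.01175 L = 0.163 M.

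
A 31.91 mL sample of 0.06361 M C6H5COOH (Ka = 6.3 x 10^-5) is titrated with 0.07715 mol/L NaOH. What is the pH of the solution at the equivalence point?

n(C6H5COOH) = 0.06361 x 0.03191 = 0.002030 mol; V(NaOH) at equivalence = 0.002030/0.07715 = 0.02631 L.
At equivalence all the acid is converted to C6H5COO-; total volume = 0.03191 + 0.02631 = 0.05822 L, so [C6H5COO-] = 0.002030/0.05822 = 0.03486 M.
Kb = Kw/Ka = 1.0e-14 / 6.3 x 10^-5 = 1.59e-10.
[OH^-] = sqrt(Kb x [C6H5COO-]) = sqrt(1.59e-10 x 0.03486) = 2.35e-6 M.
pOH = 5.63, so pH = 14.00 - 5.63 = 8.37.

8.37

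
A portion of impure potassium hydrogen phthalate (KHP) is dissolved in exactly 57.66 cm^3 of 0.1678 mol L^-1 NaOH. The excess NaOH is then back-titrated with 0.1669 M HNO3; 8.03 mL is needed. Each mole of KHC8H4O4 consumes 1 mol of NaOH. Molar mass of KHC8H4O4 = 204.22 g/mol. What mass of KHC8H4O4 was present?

1.70 g

Total n(NaOH) added = 0.1678 x 0.05766 = 0.009675 mol.
n(HNO3) used = 0.1669 x 0.008030 = 0.001340 mol, which equals the excess n(NaOH).
So n(NaOH) consumed by the sample = 0.009675 - 0.001340 = 0.008335 mol.
n(KHC8H4O4) = 0.008335 / 1 = 0.008335 mol.
mass = 0.008335 mol x 204.22 g/mol = 1.70 g.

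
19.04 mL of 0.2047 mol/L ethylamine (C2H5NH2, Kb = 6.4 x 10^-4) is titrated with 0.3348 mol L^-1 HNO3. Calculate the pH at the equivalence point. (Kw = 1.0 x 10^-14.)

5.85

n(C2H5NH2) = 0.2047 x 0.01904 = 0.003897 mol; V(HNO3) at equivalence = 0.003897/0.3348 = 0.01164 L.
At equivalence the base is fully converted to C2H5NH3+; total volume = 0.03068 L, so [C2H5NH3+] = 0.003897/0.03068 = 0.1270 M.
Ka(C2H5NH3+) = Kw/Kb = 1.0e-14 / 6.4 x 10^-4 = 1.56e-11.
[H^+] = sqrt(Ka x [C2H5NH3+]) = sqrt(1.56e-11 x 0.1270) = 1.41e-6 M.
pH = -log(1.41e-6) = 5.85.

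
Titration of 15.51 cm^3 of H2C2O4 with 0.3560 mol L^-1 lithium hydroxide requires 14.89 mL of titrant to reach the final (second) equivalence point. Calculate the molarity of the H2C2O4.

n(LiOH) = 0.3560 x 0.01489 = 0.005301 mol.
At the final (second) equivalence point, 2 mol OH^- react per mol H2C2O4, so n(H2C2O4) = 0.005301 / 2 = 0.002650 mol.
[H2C2O4] = 0.002650 / 0.01551 L = 0.171 M.

0.171 M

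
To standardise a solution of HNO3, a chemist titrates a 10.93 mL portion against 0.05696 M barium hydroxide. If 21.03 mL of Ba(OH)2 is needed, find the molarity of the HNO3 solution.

0.219 M

n(Ba(OH)2) delivered = 0.05696 x 0.02103 = 0.001198 mol.
The reaction is 2 HNO3 + 1 Ba(OH)2, so n(HNO3) = 0.001198 x 2/1 = 0.002396 mol.
[HNO3] = 0.002396 mol / 0.01093 L = 0.219 M.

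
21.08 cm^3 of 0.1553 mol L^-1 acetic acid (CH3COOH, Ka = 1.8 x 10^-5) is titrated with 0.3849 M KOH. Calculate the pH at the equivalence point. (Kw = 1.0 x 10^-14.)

8.89

n(CH3COOH) = 0.1553 x 0.02108 = 0.003274 mol; V(KOH) at equivalence = 0.003274/0.3849 = 0.008505 L.
At equivalence all the acid is converted to CH3COO-; total volume = 0.02108 + 0.008505 = 0.02959 L, so [CH3COO-] = 0.003274/0.02959 = 0.1107 M.
Kb = Kw/Ka = 1.0e-14 / 1.8 x 10^-5 = 5.56e-10.
[OH^-] = sqrt(Kb x [CH3COO-]) = sqrt(5.56e-10 x 0.1107) = 7.84e-6 M.
pOH = 5.11, so pH = 14.00 - 5.11 = 8.89.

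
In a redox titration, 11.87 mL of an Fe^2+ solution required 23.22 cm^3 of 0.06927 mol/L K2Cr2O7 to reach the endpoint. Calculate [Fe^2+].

0.813 M

n(K2Cr2O7) = 0.06927 x 0.02322 = 0.001608 mol.
From the balanced equation, 1 mol K2Cr2O7 reacts with 6 mol Fe^2+, so n(Fe^2+) = 0.001608 x 6/1 = 0.009651 mol.
[Fe^2+] = 0.009651 / 0.01187 L = 0.813 M.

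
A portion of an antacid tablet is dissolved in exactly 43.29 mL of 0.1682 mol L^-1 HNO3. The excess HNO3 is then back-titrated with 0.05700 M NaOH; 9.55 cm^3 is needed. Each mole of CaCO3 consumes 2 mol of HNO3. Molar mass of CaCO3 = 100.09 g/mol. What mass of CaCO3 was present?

Total n(HNO3) added = 0.1682 x 0.04329 = 0.007281 mol.
n(NaOH) used = 0.05700 x 0.009550 = 0.0005444 mol, which equals the excess n(HNO3).
So n(HNO3) consumed by the sample = 0.007281 - 0.0005444 = 0.006737 mol.
n(CaCO3) = 0.006737 / 2 = 0.003369 mol.
mass = 0.003369 mol x 100.09 g/mol = 0.337 g.

0.337 g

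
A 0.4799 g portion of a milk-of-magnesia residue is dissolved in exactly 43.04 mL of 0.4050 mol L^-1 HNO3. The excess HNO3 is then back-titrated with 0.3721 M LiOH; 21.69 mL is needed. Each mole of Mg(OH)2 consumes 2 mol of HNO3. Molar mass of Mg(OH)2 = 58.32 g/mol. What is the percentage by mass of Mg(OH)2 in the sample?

Total n(HNO3) added = 0.4050 x 0.04304 = 0.01743 mol.
n(LiOH) used = 0.3721 x 0.02169 = 0.008071 mol, which equals the excess n(HNO3).
So n(HNO3) consumed by the sample = 0.01743 - 0.008071 = 0.009360 mol.
n(Mg(OH)2) = 0.009360 / 2 = 0.004680 mol.
mass Mg(OH)2 = 0.004680 x 58.32 = 0.2729 g, so %Mg(OH)2 = 0.2729/0.4799 x 100 = 56.9%.

56.9%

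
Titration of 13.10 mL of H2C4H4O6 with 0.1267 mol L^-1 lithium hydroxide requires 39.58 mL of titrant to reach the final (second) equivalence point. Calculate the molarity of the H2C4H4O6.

0.191 M

n(LiOH) = 0.1267 x 0.03958 = 0.005015 mol.
At the final (second) equivalence point, 2 mol OH^- react per mol H2C4H4O6, so n(H2C4H4O6) = 0.005015 / 2 = 0.002507 mol.
[H2C4H4O6] = 0.002507 / 0.01310 L = 0.191 M.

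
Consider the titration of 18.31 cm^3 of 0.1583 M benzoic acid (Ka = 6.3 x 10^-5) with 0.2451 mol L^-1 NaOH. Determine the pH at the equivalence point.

n(C6H5COOH) = 0.1583 x 0.01831 = 0.002898 mol; V(NaOH) at equivalence = 0.002898/0.2451 = 0.01183 L.
At equivalence all the acid is converted to C6H5COO-; total volume = 0.01831 + 0.01183 = 0.03014 L, so [C6H5COO-] = 0.002898/0.03014 = 0.09618 M.
Kb = Kw/Ka = 1.0e-14 / 6.3 x 10^-5 = 1.59e-10.
[OH^-] = sqrt(Kb x [C6H5COO-]) = sqrt(1.59e-10 x 0.09618) = 3.91e-6 M.
pOH = 5.41, so pH = 14.00 - 5.41 = 8.59.

8.59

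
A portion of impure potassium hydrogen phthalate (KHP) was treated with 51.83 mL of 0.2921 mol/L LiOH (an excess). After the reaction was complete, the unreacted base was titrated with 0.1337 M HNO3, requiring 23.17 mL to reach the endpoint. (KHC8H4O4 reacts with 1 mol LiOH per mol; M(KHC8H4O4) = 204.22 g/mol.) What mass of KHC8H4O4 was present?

2.46 g

Total n(LiOH) added = 0.2921 x 0.05183 = 0.01514 mol.
n(HNO3) used = 0.1337 x 0.02317 = 0.003098 mol, which equals the excess n(LiOH).
So n(LiOH) consumed by the sample = 0.01514 - 0.003098 = 0.01204 mol.
n(KHC8H4O4) = 0.01204 / 1 = 0.01204 mol.
mass = 0.01204 mol x 204.22 g/mol = 2.46 g.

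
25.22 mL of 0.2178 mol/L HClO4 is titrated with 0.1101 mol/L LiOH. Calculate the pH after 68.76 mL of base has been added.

12.34

n(acid) = 0.2178 x 0.02522 = 0.005493 mol; n(LiOH) added = 0.1101 x 0.06876 = 0.007570 mol.
Base is in excess by 0.007570 - 0.005493 = 0.002078 mol in a total volume of 0.09398 L.
[OH^-] = 0.002078/0.09398 = 0.02211 M, so pOH = 1.66 and pH = 14.00 - 1.66 = 12.34.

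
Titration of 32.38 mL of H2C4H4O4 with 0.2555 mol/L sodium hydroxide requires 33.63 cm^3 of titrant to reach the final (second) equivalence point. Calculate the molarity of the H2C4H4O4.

n(NaOH) = 0.2555 x 0.03363 = 0.008592 mol.
At the final (second) equivalence point, 2 mol OH^- react per mol H2C4H4O4, so n(H2C4H4O4) = 0.008592 / 2 = 0.004296 mol.
[H2C4H4O4] = 0.004296 / 0.03238 L = 0.133 M.

0.133 M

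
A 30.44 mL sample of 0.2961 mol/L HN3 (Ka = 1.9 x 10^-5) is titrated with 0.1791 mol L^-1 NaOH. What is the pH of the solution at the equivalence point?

8.88

n(HN3) = 0.2961 x 0.03044 = 0.009013 mol; V(NaOH) at equivalence = 0.009013/0.1791 = 0.05033 L.
At equivalence all the acid is converted to N3-; total volume = 0.03044 + 0.05033 = 0.08077 L, so [N3-] = 0.009013/0.08077 = 0.1116 M.
Kb = Kw/Ka = 1.0e-14 / 1.9 x 10^-5 = 5.26e-10.
[OH^-] = sqrt(Kb x [N3-]) = sqrt(5.26e-10 x 0.1116) = 7.66e-6 M.
pOH = 5.12, so pH = 14.00 - 5.12 = 8.88.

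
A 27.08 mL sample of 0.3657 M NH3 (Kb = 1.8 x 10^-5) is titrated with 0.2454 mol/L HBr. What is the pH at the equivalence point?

5.04

n(NH3) = 0.3657 x 0.02708 = 0.009903 mol; V(HBr) at equivalence = 0.009903/0.2454 = 0.04036 L.
At equivalence the base is fully converted to NH4+; total volume = 0.06744 L, so [NH4+] = 0.009903/0.06744 = 0.1469 M.
Ka(NH4+) = Kw/Kb = 1.0e-14 / 1.8 x 10^-5 = 5.56e-10.
[H^+] = sqrt(Ka x [NH4+]) = sqrt(5.56e-10 x 0.1469) = 9.03e-6 M.
pH = -log(9.03e-6) = 5.04.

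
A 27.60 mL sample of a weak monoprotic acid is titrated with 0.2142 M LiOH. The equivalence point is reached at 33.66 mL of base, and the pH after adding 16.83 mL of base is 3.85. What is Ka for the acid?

1.4 x 10^-4

16.83 mL is half of the equivalence volume, so this is the half-equivalence point where [HA] = [A^-].
At half-equivalence pH = pKa, so pKa = 3.85.
Ka = 10^(-3.85) = 1.4 x 10^-4.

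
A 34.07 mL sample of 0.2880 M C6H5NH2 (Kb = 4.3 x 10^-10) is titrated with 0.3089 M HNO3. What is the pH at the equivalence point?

n(C6H5NH2) = 0.2880 x 0.03407 = 0.009812 mol; V(HNO3) at equivalence = 0.009812/0.3089 = 0.03176 L.
At equivalence the base is fully converted to C6H5NH3+; total volume = 0.06583 L, so [C6H5NH3+] = 0.009812/0.06583 = 0.1490 M.
Ka(C6H5NH3+) = Kw/Kb = 1.0e-14 / 4.3 x 10^-10 = 2.33e-5.
[H^+] = sqrt(Ka x [C6H5NH3+]) = sqrt(2.33e-5 x 0.1490) = 0.00186 M.
pH = -log(0.00186) = 2.73.

2.73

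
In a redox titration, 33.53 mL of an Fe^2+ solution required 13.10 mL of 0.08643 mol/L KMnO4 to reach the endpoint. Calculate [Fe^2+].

0.169 M

n(KMnO4) = 0.08643 x 0.01310 = 0.001132 mol.
From the balanced equation, 1 mol KMnO4 reacts with 5 mol Fe^2+, so n(Fe^2+) = 0.001132 x 5/1 = 0.005661 mol.
[Fe^2+] = 0.005661 / 0.03353 L = 0.169 M.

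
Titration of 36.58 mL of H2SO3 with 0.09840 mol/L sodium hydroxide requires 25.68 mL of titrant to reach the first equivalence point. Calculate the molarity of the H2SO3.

0.0691 M

n(NaOH) = 0.09840 x 0.02568 = 0.002527 mol.
At the first equivalence point, 1 mol OH^- react per mol H2SO3, so n(H2SO3) = 0.002527 / 1 = 0.002527 mol.
[H2SO3] = 0.002527 / 0.03658 L = 0.0691 M.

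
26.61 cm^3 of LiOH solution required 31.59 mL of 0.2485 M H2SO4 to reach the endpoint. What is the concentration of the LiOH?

n(H2SO4) delivered = 0.2485 x 0.03159 = 0.007850 mol.
The reaction is 2 LiOH + 1 H2SO4, so n(LiOH) = 0.007850 x 2/1 = 0.01570 mol.
[LiOH] = 0.01570 mol / 0.02661 L = 0.590 M.

0.590 M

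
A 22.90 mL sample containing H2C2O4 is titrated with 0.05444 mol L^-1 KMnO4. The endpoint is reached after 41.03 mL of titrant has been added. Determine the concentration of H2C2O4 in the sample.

0.244 M

n(KMnO4) = 0.05444 x 0.04103 = 0.002234 mol.
From the balanced equation, 2 mol KMnO4 reacts with 5 mol H2C2O4, so n(H2C2O4) = 0.002234 x 5/2 = 0.005584 mol.
[H2C2O4] = 0.005584 / 0.02290 L = 0.244 M.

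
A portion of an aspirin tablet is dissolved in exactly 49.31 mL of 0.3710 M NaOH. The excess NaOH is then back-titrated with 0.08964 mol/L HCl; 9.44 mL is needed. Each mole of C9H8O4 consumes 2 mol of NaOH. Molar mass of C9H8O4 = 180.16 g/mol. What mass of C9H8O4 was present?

1.57 g

Total n(NaOH) added = 0.3710 x 0.04931 = 0.01829 mol.
n(HCl) used = 0.08964 x 0.009440 = 0.0008462 mol, which equals the excess n(NaOH).
So n(NaOH) consumed by the sample = 0.01829 - 0.0008462 = 0.01745 mol.
n(C9H8O4) = 0.01745 / 2 = 0.008724 mol.
mass = 0.008724 mol x 180.16 g/mol = 1.57 g.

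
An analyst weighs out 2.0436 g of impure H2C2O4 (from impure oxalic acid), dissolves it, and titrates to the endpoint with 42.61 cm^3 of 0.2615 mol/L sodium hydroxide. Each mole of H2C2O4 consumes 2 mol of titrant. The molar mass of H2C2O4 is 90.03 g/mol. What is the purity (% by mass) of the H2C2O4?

n(NaOH) = 0.2615 x 0.04261 = 0.01114 mol.
n(H2C2O4) = 0.01114 / 2 = 0.005571 mol.
mass of H2C2O4 = 0.005571 x 90.03 = 0.5016 g.
% purity = 0.5016 / 2.0436 x 100 = 24.5%.

24.5%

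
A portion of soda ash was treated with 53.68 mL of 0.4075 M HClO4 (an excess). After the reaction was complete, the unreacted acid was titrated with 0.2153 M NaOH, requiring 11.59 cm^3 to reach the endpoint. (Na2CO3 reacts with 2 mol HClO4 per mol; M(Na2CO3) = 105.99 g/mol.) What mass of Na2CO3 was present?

Total n(HClO4) added = 0.4075 x 0.05368 = 0.02187 mol.
n(NaOH) used = 0.2153 x 0.01159 = 0.002495 mol, which equals the excess n(HClO4).
So n(HClO4) consumed by the sample = 0.02187 - 0.002495 = 0.01938 mol.
n(Na2CO3) = 0.01938 / 2 = 0.009690 mol.
mass = 0.009690 mol x 105.99 g/mol = 1.03 g.

1.03 g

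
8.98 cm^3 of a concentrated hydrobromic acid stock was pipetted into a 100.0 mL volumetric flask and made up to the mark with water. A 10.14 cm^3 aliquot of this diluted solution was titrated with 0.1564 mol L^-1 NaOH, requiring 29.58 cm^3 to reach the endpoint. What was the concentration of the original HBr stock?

n(NaOH) = 0.1564 x 0.02958 = 0.004626 mol.
n(HBr) in the aliquot = 0.004626 mol.
[diluted HBr] = 0.004626 / 0.01014 = 0.4562 M.
Dilution factor = 100.0/8.980 = 11.14, so [stock] = 0.4562 x 11.14 = 5.08 M.

5.08 M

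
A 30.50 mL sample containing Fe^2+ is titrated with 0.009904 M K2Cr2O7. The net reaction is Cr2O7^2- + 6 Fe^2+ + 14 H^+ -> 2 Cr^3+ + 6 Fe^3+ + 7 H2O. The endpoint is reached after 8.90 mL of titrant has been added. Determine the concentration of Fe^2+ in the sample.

n(K2Cr2O7) = 0.009904 x 0.008900 = 8.815e-5 mol.
From the balanced equation, 1 mol K2Cr2O7 reacts with 6 mol Fe^2+, so n(Fe^2+) = 8.815e-5 x 6/1 = 0.0005289 mol.
[Fe^2+] = 0.0005289 / 0.03050 L = 0.0173 M.

0.0173 M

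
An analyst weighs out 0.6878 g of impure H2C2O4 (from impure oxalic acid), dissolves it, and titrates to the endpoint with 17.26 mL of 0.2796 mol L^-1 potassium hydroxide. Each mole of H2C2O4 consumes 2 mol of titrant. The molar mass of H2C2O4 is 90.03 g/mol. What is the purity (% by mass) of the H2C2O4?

n(KOH) = 0.2796 x 0.01726 = 0.004826 mol.
n(H2C2O4) = 0.004826 / 2 = 0.002413 mol.
mass of H2C2O4 = 0.002413 x 90.03 = 0.2172 g.
% purity = 0.2172 / 0.6878 x 100 = 31.6%.

31.6%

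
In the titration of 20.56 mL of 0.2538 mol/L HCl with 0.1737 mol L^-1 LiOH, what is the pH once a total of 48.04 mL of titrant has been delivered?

n(acid) = 0.2538 x 0.02056 = 0.005218 mol; n(LiOH) added = 0.1737 x 0.04804 = 0.008345 mol.
Base is in excess by 0.008345 - 0.005218 = 0.003126 mol in a total volume of 0.06860 L.
[OH^-] = 0.003126/0.06860 = 0.04557 M, so pOH = 1.34 and pH = 14.00 - 1.34 = 12.66.

12.66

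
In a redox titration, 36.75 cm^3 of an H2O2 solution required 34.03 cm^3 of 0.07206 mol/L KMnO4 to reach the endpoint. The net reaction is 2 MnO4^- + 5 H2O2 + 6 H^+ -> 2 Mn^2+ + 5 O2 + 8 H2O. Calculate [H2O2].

n(KMnO4) = 0.07206 x 0.03403 = 0.002452 mol.
From the balanced equation, 2 mol KMnO4 reacts with 5 mol H2O2, so n(H2O2) = 0.002452 x 5/2 = 0.006131 mol.
[H2O2] = 0.006131 / 0.03675 L = 0.167 M.

0.167 M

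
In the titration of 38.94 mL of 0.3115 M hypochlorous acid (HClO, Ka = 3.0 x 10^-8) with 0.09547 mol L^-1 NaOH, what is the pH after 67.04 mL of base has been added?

Initial n(HClO) = 0.3115 x 0.03894 = 0.01213 mol.
n(NaOH) added = 0.09547 x 0.06704 = 0.006400 mol, converting that many moles of HClO to ClO-.
Remaining n(HClO) = 0.005730 mol; n(ClO-) = 0.006400 mol.
By Henderson-Hasselbalch, pH = pKa + log([A^-]/[HA]) = 7.52 + log(0.006400/0.005730) = 7.52 + (+0.05) = 7.57.

7.57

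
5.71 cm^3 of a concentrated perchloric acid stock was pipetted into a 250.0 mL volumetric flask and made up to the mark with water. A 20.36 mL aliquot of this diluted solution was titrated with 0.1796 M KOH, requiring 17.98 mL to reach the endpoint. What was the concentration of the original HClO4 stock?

6.94 M

n(KOH) = 0.1796 x 0.01798 = 0.003229 mol.
n(HClO4) in the aliquot = 0.003229 mol.
[diluted HClO4] = 0.003229 / 0.02036 = 0.1586 M.
Dilution factor = 250.0/5.710 = 43.78, so [stock] = 0.1586 x 43.78 = 6.94 M.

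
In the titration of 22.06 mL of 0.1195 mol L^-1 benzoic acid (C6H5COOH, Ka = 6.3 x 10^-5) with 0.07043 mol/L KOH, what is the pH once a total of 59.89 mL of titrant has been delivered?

12.29

n(acid) = 0.1195 x 0.02206 = 0.002636 mol; n(KOH) added = 0.07043 x 0.05989 = 0.004218 mol.
Base is in excess by 0.004218 - 0.002636 = 0.001582 mol in a total volume of 0.08195 L.
[OH^-] = 0.001582/0.08195 = 0.01930 M, so pOH = 1.71 and pH = 14.00 - 1.71 = 12.29.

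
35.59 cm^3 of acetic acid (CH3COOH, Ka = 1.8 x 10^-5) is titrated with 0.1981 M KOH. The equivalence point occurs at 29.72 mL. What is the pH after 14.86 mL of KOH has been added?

14.86 mL is exactly half the equivalence volume (29.72/2), i.e. the half-equivalence point.
There, n(HA) = n(A^-), so pH = pKa = -log(1.8 x 10^-5) = 4.74.

4.74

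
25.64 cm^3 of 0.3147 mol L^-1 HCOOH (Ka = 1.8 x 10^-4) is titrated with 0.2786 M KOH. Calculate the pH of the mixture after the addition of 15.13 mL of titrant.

Initial n(HCOOH) = 0.3147 x 0.02564 = 0.008069 mol.
n(KOH) added = 0.2786 x 0.01513 = 0.004215 mol, converting that many moles of HCOOH to HCOO-.
Remaining n(HCOOH) = 0.003854 mol; n(HCOO-) = 0.004215 mol.
By Henderson-Hasselbalch, pH = pKa + log([A^-]/[HA]) = 3.74 + log(0.004215/0.003854) = 3.74 + (+0.04) = 3.78.

3.78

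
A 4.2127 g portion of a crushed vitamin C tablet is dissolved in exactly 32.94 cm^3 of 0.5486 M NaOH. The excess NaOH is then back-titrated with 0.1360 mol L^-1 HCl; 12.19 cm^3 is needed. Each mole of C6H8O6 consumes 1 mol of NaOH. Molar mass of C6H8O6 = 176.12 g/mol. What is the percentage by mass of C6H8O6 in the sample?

Total n(NaOH) added = 0.5486 x 0.03294 = 0.01807 mol.
n(HCl) used = 0.1360 x 0.01219 = 0.001658 mol, which equals the excess n(NaOH).
So n(NaOH) consumed by the sample = 0.01807 - 0.001658 = 0.01641 mol.
n(C6H8O6) = 0.01641 / 1 = 0.01641 mol.
mass C6H8O6 = 0.01641 x 176.12 = 2.891 g, so %C6H8O6 = 2.891/4.2127 x 100 = 68.6%.

68.6%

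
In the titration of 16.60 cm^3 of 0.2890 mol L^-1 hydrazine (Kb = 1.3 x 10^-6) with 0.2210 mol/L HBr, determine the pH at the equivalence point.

n(N2H4) = 0.2890 x 0.01660 = 0.004797 mol; V(HBr) at equivalence = 0.004797/0.2210 = 0.02171 L.
At equivalence the base is fully converted to N2H5+; total volume = 0.03831 L, so [N2H5+] = 0.004797/0.03831 = 0.1252 M.
Ka(N2H5+) = Kw/Kb = 1.0e-14 / 1.3 x 10^-6 = 7.69e-9.
[H^+] = sqrt(Ka x [N2H5+]) = sqrt(7.69e-9 x 0.1252) = 3.10e-5 M.
pH = -log(3.10e-5) = 4.51.

4.51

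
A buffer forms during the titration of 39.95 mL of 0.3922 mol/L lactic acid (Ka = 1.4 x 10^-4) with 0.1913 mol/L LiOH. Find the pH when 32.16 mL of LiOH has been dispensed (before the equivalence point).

Initial n(HC3H5O3) = 0.3922 x 0.03995 = 0.01567 mol.
n(LiOH) added = 0.1913 x 0.03216 = 0.006152 mol, converting that many moles of HC3H5O3 to C3H5O3-.
Remaining n(HC3H5O3) = 0.009516 mol; n(C3H5O3-) = 0.006152 mol.
By Henderson-Hasselbalch, pH = pKa + log([A^-]/[HA]) = 3.85 + log(0.006152/0.009516) = 3.85 + (-0.19) = 3.66.

3.66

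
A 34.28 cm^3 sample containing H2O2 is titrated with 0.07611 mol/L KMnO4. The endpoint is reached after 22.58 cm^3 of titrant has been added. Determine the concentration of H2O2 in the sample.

0.125 M

n(KMnO4) = 0.07611 x 0.02258 = 0.001719 mol.
From the balanced equation, 2 mol KMnO4 reacts with 5 mol H2O2, so n(H2O2) = 0.001719 x 5/2 = 0.004296 mol.
[H2O2] = 0.004296 / 0.03428 L = 0.125 M.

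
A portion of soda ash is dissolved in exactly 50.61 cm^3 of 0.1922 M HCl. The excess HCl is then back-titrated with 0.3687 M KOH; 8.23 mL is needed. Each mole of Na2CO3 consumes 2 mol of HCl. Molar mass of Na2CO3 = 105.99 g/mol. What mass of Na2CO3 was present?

0.355 g

Total n(HCl) added = 0.1922 x 0.05061 = 0.009727 mol.
n(KOH) used = 0.3687 x 0.008230 = 0.003034 mol, which equals the excess n(HCl).
So n(HCl) consumed by the sample = 0.009727 - 0.003034 = 0.006693 mol.
n(Na2CO3) = 0.006693 / 2 = 0.003346 mol.
mass = 0.003346 mol x 105.99 g/mol = 0.355 g.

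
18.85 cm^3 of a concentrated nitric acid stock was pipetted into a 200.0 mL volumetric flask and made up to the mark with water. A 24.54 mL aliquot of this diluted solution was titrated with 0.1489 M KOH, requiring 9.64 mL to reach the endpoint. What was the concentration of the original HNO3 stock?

0.621 M

n(KOH) = 0.1489 x 0.009640 = 0.001435 mol.
n(HNO3) in the aliquot = 0.001435 mol.
[diluted HNO3] = 0.001435 / 0.02454 = 0.05849 M.
Dilution factor = 200.0/18.85 = 10.61, so [stock] = 0.05849 x 10.61 = 0.621 M.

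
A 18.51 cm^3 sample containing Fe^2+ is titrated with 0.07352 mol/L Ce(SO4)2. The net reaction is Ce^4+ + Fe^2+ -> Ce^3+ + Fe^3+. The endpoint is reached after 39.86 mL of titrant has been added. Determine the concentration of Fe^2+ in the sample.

n(Ce(SO4)2) = 0.07352 x 0.03986 = 0.002931 mol.
From the balanced equation, 1 mol Ce(SO4)2 reacts with 1 mol Fe^2+, so n(Fe^2+) = 0.002931 x 1/1 = 0.002931 mol.
[Fe^2+] = 0.002931 / 0.01851 L = 0.158 M.

0.158 M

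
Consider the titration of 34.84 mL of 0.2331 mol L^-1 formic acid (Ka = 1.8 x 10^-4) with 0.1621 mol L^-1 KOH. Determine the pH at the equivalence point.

n(HCOOH) = 0.2331 x 0.03484 = 0.008121 mol; V(KOH) at equivalence = 0.008121/0.1621 = 0.05010 L.
At equivalence all the acid is converted to HCOO-; total volume = 0.03484 + 0.05010 = 0.08494 L, so [HCOO-] = 0.008121/0.08494 = 0.09561 M.
Kb = Kw/Ka = 1.0e-14 / 1.8 x 10^-4 = 5.56e-11.
[OH^-] = sqrt(Kb x [HCOO-]) = sqrt(5.56e-11 x 0.09561) = 2.30e-6 M.
pOH = 5.64, so pH = 14.00 - 5.64 = 8.36.

8.36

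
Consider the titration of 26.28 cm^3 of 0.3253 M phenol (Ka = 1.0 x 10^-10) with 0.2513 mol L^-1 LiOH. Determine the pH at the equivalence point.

11.58

n(C6H5OH) = 0.3253 x 0.02628 = 0.008549 mol; V(LiOH) at equivalence = 0.008549/0.2513 = 0.03402 L.
At equivalence all the acid is converted to C6H5O-; total volume = 0.02628 + 0.03402 = 0.06030 L, so [C6H5O-] = 0.008549/0.06030 = 0.1418 M.
Kb = Kw/Ka = 1.0e-14 / 1.0 x 10^-10 = 0.000100.
[OH^-] = sqrt(Kb x [C6H5O-]) = sqrt(0.000100 x 0.1418) = 0.00377 M.
pOH = 2.42, so pH = 14.00 - 2.42 = 11.58.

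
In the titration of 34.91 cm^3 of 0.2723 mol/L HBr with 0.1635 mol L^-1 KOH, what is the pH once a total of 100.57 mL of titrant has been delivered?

n(acid) = 0.2723 x 0.03491 = 0.009506 mol; n(KOH) added = 0.1635 x 0.1006 = 0.01644 mol.
Base is in excess by 0.01644 - 0.009506 = 0.006937 mol in a total volume of 0.1355 L.
[OH^-] = 0.006937/0.1355 = 0.05120 M, so pOH = 1.29 and pH = 14.00 - 1.29 = 12.71.

12.71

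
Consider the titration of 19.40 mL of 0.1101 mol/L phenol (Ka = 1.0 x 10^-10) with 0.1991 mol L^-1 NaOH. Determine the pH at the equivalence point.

11.43

n(C6H5OH) = 0.1101 x 0.01940 = 0.002136 mol; V(NaOH) at equivalence = 0.002136/0.1991 = 0.01073 L.
At equivalence all the acid is converted to C6H5O-; total volume = 0.01940 + 0.01073 = 0.03013 L, so [C6H5O-] = 0.002136/0.03013 = 0.07090 M.
Kb = Kw/Ka = 1.0e-14 / 1.0 x 10^-10 = 0.000100.
[OH^-] = sqrt(Kb x [C6H5O-]) = sqrt(0.000100 x 0.07090) = 0.00266 M.
pOH = 2.57, so pH = 14.00 - 2.57 = 11.43.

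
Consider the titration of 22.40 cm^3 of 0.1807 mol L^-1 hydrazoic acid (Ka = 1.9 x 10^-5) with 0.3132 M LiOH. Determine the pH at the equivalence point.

n(HN3) = 0.1807 x 0.02240 = 0.004048 mol; V(LiOH) at equivalence = 0.004048/0.3132 = 0.01292 L.
At equivalence all the acid is converted to N3-; total volume = 0.02240 + 0.01292 = 0.03532 L, so [N3-] = 0.004048/0.03532 = 0.1146 M.
Kb = Kw/Ka = 1.0e-14 / 1.9 x 10^-5 = 5.26e-10.
[OH^-] = sqrt(Kb x [N3-]) = sqrt(5.26e-10 x 0.1146) = 7.77e-6 M.
pOH = 5.11, so pH = 14.00 - 5.11 = 8.89.

8.89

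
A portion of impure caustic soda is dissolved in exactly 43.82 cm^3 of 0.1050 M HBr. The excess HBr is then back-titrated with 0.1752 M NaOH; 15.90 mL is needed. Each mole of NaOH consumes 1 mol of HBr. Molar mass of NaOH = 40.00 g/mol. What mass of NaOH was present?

Total n(HBr) added = 0.1050 x 0.04382 = 0.004601 mol.
n(NaOH) used = 0.1752 x 0.01590 = 0.002786 mol, which equals the excess n(HBr).
So n(HBr) consumed by the sample = 0.004601 - 0.002786 = 0.001815 mol.
n(NaOH) = 0.001815 / 1 = 0.001815 mol.
mass = 0.001815 mol x 40.00 g/mol = 0.0726 g.

0.0726 g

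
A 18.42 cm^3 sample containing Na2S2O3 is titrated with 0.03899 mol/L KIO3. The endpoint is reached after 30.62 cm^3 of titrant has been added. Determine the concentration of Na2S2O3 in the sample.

0.389 M

n(KIO3) = 0.03899 x 0.03062 = 0.001194 mol.
From the balanced equation, 1 mol KIO3 reacts with 6 mol Na2S2O3, so n(Na2S2O3) = 0.001194 x 6/1 = 0.007163 mol.
[Na2S2O3] = 0.007163 / 0.01842 L = 0.389 M.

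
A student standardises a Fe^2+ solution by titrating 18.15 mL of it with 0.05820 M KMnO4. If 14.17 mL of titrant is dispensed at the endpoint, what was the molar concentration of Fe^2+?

n(KMnO4) = 0.05820 x 0.01417 = 0.0008247 mol.
From the balanced equation, 1 mol KMnO4 reacts with 5 mol Fe^2+, so n(Fe^2+) = 0.0008247 x 5/1 = 0.004123 mol.
[Fe^2+] = 0.004123 / 0.01815 L = 0.227 M.

0.227 M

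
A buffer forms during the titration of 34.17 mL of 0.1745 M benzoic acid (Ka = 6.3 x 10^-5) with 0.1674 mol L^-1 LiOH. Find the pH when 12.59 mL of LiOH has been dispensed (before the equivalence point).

3.94

Initial n(C6H5COOH) = 0.1745 x 0.03417 = 0.005963 mol.
n(LiOH) added = 0.1674 x 0.01259 = 0.002108 mol, converting that many moles of C6H5COOH to C6H5COO-.
Remaining n(C6H5COOH) = 0.003855 mol; n(C6H5COO-) = 0.002108 mol.
By Henderson-Hasselbalch, pH = pKa + log([A^-]/[HA]) = 4.20 + log(0.002108/0.003855) = 4.20 + (-0.26) = 3.94.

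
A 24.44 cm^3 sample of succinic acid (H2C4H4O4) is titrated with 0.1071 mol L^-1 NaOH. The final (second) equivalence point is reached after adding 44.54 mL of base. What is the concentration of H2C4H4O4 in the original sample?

n(NaOH) = 0.1071 x 0.04454 = 0.004770 mol.
At the final (second) equivalence point, 2 mol OH^- react per mol H2C4H4O4, so n(H2C4H4O4) = 0.004770 / 2 = 0.002385 mol.
[H2C4H4O4] = 0.002385 / 0.02444 L = 0.0976 M.

0.0976 M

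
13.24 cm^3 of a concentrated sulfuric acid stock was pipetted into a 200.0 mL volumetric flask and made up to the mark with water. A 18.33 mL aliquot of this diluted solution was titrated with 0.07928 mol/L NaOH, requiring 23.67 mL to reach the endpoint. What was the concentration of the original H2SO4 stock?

0.773 M

n(NaOH) = 0.07928 x 0.02367 = 0.001877 mol.
n(H2SO4) in the aliquot = 0.001877 x 1/2 = 0.0009383 mol.
[diluted H2SO4] = 0.0009383 / 0.01833 = 0.05119 M.
Dilution factor = 200.0/13.24 = 15.11, so [stock] = 0.05119 x 15.11 = 0.773 M.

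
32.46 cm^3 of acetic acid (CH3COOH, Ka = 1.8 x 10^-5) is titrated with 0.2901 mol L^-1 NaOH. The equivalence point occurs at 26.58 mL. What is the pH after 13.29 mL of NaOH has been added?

13.29 mL is exactly half the equivalence volume (26.58/2), i.e. the half-equivalence point.
There, n(HA) = n(A^-), so pH = pKa = -log(1.8 x 10^-5) = 4.74.

4.74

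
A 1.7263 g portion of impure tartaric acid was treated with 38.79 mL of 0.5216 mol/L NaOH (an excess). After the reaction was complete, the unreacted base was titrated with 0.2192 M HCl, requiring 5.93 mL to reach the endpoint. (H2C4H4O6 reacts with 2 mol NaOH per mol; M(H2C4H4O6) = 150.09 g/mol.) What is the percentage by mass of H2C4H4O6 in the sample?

Total n(NaOH) added = 0.5216 x 0.03879 = 0.02023 mol.
n(HCl) used = 0.2192 x 0.005930 = 0.001300 mol, which equals the excess n(NaOH).
So n(NaOH) consumed by the sample = 0.02023 - 0.001300 = 0.01893 mol.
n(H2C4H4O6) = 0.01893 / 2 = 0.009467 mol.
mass H2C4H4O6 = 0.009467 x 150.09 = 1.421 g, so %H2C4H4O6 = 1.421/1.7263 x 100 = 82.3%.

82.3%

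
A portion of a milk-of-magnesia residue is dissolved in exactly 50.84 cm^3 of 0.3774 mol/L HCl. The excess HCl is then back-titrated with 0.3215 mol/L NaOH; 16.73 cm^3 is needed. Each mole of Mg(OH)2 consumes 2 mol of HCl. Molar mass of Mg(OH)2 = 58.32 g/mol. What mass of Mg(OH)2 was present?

0.403 g

Total n(HCl) added = 0.3774 x 0.05084 = 0.01919 mol.
n(NaOH) used = 0.3215 x 0.01673 = 0.005379 mol, which equals the excess n(HCl).
So n(HCl) consumed by the sample = 0.01919 - 0.005379 = 0.01381 mol.
n(Mg(OH)2) = 0.01381 / 2 = 0.006904 mol.
mass = 0.006904 mol x 58.32 g/mol = 0.403 g.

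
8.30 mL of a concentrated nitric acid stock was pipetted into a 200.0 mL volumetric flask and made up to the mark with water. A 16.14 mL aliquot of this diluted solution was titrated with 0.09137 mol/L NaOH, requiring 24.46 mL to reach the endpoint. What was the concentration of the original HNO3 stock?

3.34 M

n(NaOH) = 0.09137 x 0.02446 = 0.002235 mol.
n(HNO3) in the aliquot = 0.002235 mol.
[diluted HNO3] = 0.002235 / 0.01614 = 0.1385 M.
Dilution factor = 200.0/8.300 = 24.10, so [stock] = 0.1385 x 24.10 = 3.34 M.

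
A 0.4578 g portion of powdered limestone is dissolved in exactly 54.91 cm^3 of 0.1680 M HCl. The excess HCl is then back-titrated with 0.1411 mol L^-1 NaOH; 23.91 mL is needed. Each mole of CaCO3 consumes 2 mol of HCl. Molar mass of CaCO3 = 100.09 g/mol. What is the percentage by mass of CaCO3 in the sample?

64.0%

Total n(HCl) added = 0.1680 x 0.05491 = 0.009225 mol.
n(NaOH) used = 0.1411 x 0.02391 = 0.003374 mol, which equals the excess n(HCl).
So n(HCl) consumed by the sample = 0.009225 - 0.003374 = 0.005851 mol.
n(CaCO3) = 0.005851 / 2 = 0.002926 mol.
mass CaCO3 = 0.002926 x 100.09 = 0.2928 g, so %CaCO3 = 0.2928/0.4578 x 100 = 64.0%.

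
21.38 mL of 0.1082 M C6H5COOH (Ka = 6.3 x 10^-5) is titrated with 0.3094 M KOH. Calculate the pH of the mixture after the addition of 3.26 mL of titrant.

4.09

Initial n(C6H5COOH) = 0.1082 x 0.02138 = 0.002313 mol.
n(KOH) added = 0.3094 x 0.003260 = 0.001009 mol, converting that many moles of C6H5COOH to C6H5COO-.
Remaining n(C6H5COOH) = 0.001305 mol; n(C6H5COO-) = 0.001009 mol.
By Henderson-Hasselbalch, pH = pKa + log([A^-]/[HA]) = 4.20 + log(0.001009/0.001305) = 4.20 + (-0.11) = 4.09.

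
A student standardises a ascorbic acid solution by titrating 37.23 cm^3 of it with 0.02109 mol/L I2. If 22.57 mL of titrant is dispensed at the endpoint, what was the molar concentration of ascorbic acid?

n(I2) = 0.02109 x 0.02257 = 0.0004760 mol.
From the balanced equation, 1 mol I2 reacts with 1 mol ascorbic acid, so n(ascorbic acid) = 0.0004760 x 1/1 = 0.0004760 mol.
[ascorbic acid] = 0.0004760 / 0.03723 L = 0.0128 M.

0.0128 M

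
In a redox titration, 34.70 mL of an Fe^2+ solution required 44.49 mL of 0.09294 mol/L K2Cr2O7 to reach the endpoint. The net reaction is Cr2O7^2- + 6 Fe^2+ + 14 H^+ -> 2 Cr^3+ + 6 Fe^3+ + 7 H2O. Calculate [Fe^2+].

0.715 M

n(K2Cr2O7) = 0.09294 x 0.04449 = 0.004135 mol.
From the balanced equation, 1 mol K2Cr2O7 reacts with 6 mol Fe^2+, so n(Fe^2+) = 0.004135 x 6/1 = 0.02481 mol.
[Fe^2+] = 0.02481 / 0.03470 L = 0.715 M.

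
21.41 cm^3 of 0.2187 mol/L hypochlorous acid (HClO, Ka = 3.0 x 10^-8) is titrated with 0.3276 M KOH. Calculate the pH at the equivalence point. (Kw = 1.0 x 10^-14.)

10.32

n(HClO) = 0.2187 x 0.02141 = 0.004682 mol; V(KOH) at equivalence = 0.004682/0.3276 = 0.01429 L.
At equivalence all the acid is converted to ClO-; total volume = 0.02141 + 0.01429 = 0.03570 L, so [ClO-] = 0.004682/0.03570 = 0.1311 M.
Kb = Kw/Ka = 1.0e-14 / 3.0 x 10^-8 = 3.33e-7.
[OH^-] = sqrt(Kb x [ClO-]) = sqrt(3.33e-7 x 0.1311) = 0.000209 M.
pOH = 3.68, so pH = 14.00 - 3.68 = 10.32.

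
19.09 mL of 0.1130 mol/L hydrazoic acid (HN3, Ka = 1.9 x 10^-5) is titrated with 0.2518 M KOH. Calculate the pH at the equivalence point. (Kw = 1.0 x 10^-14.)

8.81

n(HN3) = 0.1130 x 0.01909 = 0.002157 mol; V(KOH) at equivalence = 0.002157/0.2518 = 0.008567 L.
At equivalence all the acid is converted to N3-; total volume = 0.01909 + 0.008567 = 0.02766 L, so [N3-] = 0.002157/0.02766 = 0.07800 M.
Kb = Kw/Ka = 1.0e-14 / 1.9 x 10^-5 = 5.26e-10.
[OH^-] = sqrt(Kb x [N3-]) = sqrt(5.26e-10 x 0.07800) = 6.41e-6 M.
pOH = 5.19, so pH = 14.00 - 5.19 = 8.81.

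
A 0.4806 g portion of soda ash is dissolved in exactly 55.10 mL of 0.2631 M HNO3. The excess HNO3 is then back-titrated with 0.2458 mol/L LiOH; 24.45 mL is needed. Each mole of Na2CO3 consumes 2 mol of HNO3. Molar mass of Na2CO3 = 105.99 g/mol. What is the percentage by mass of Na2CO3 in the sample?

93.6%

Total n(HNO3) added = 0.2631 x 0.05510 = 0.01450 mol.
n(LiOH) used = 0.2458 x 0.02445 = 0.006010 mol, which equals the excess n(HNO3).
So n(HNO3) consumed by the sample = 0.01450 - 0.006010 = 0.008487 mol.
n(Na2CO3) = 0.008487 / 2 = 0.004244 mol.
mass Na2CO3 = 0.004244 x 105.99 = 0.4498 g, so %Na2CO3 = 0.4498/0.4806 x 100 = 93.6%.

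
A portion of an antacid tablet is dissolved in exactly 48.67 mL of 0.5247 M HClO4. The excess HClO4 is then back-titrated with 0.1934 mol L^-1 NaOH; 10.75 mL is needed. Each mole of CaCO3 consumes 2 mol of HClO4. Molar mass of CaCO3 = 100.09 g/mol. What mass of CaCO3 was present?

Total n(HClO4) added = 0.5247 x 0.04867 = 0.02554 mol.
n(NaOH) used = 0.1934 x 0.01075 = 0.002079 mol, which equals the excess n(HClO4).
So n(HClO4) consumed by the sample = 0.02554 - 0.002079 = 0.02346 mol.
n(CaCO3) = 0.02346 / 2 = 0.01173 mol.
mass = 0.01173 mol x 100.09 g/mol = 1.17 g.

1.17 g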